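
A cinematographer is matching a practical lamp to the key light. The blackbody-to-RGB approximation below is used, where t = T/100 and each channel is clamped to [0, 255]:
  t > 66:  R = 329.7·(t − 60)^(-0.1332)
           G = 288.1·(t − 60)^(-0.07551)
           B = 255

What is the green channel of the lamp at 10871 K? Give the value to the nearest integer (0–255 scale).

215

t = 10871/100 = 108.71; the t > 66 branch applies.
G = 288.1·(108.71 − 60)^(-0.07551) = 288.1·48.71^(-0.07551) = 288.1·0.74571 = 214.838.
Rounded: 215.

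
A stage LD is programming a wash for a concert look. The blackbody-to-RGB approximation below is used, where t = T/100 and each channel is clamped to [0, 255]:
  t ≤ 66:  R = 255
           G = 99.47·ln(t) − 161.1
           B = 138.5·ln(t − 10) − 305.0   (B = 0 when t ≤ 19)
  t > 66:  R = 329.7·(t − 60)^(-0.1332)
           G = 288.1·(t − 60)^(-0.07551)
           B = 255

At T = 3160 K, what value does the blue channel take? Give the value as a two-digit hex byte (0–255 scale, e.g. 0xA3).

0x79

t = 3160/100 = 31.6; the t ≤ 66 branch applies.
B = 138.5·ln(31.6 − 10) − 305.0 = 138.5·ln 21.6 − 305.0 = 138.5·3.0727 − 305.0 = 120.568.
Rounded: 121; in hex, 0x79.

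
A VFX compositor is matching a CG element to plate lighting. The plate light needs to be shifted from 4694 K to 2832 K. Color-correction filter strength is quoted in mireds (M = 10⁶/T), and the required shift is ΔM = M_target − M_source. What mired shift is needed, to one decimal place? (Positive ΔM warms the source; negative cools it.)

M_source = 10⁶/4694 = 213.038; M_target = 10⁶/2832 = 353.107.
ΔM = 353.107 − 213.038 = 140.069 → +140.1 mireds, a warming shift.

+140.1 mireds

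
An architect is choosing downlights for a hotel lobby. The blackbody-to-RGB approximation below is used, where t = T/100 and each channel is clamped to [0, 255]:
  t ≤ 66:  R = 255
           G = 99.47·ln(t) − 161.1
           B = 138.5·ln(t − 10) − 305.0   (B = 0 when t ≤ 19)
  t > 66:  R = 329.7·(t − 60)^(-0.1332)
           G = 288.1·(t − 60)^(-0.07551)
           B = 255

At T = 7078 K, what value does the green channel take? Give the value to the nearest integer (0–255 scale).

t = 7078/100 = 70.78; the t > 66 branch applies.
G = 288.1·(70.78 − 60)^(-0.07551) = 288.1·10.78^(-0.07551) = 288.1·0.83565 = 240.752.
Rounded: 241.

241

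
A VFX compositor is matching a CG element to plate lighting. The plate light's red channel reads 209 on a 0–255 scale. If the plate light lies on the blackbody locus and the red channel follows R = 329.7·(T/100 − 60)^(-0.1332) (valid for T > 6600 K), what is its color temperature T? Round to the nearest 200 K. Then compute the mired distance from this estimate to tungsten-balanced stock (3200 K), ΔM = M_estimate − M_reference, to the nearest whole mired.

-201 mireds

(t − 60)^(-0.1332) = 209/329.7 = 0.63391.
t − 60 = 0.63391^(1/-0.1332) = 0.63391^(-7.508) = 30.639, so t = 90.639.
T = 100·t = 9064 K → 9000 K to the nearest 200 K.
M_estimate = 10⁶/9000 = 111.11; M_reference = 10⁶/3200 = 312.50.
ΔM = 111.11 − 312.50 = -201.39 → -201 mireds.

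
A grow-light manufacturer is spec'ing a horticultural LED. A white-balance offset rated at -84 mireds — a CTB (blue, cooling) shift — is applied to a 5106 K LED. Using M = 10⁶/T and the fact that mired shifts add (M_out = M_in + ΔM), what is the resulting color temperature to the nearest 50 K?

M_in = 10⁶/5106 = 195.85 mireds.
M_out = 195.85 + (-84) = 111.85 mireds.
T_out = 10⁶/111.85 = 8940.7 K → 8950 K.

8950 K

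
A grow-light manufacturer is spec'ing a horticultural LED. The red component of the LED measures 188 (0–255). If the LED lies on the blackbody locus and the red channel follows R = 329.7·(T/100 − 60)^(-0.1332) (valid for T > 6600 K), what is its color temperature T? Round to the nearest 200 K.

12800 K

(t − 60)^(-0.1332) = 188/329.7 = 0.57022.
t − 60 = 0.57022^(1/-0.1332) = 0.57022^(-7.508) = 67.848, so t = 127.848.
T = 100·t = 12785 K → 12800 K to the nearest 200 K.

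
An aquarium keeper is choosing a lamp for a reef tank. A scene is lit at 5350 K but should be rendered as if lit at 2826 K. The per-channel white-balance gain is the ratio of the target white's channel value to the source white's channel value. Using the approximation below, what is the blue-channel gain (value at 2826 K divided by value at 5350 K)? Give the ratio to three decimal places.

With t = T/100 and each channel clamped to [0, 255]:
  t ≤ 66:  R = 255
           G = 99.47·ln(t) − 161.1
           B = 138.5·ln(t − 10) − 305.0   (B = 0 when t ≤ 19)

0.447

At 5350 K (t = 53.5):
  B = 138.5·ln(53.5 − 10) − 305.0 = 138.5·ln 43.5 − 305.0 = 138.5·3.7728 − 305.0 = 217.527.
At 2826 K (t = 28.26):
  B = 138.5·ln(28.26 − 10) − 305.0 = 138.5·ln 18.26 − 305.0 = 138.5·2.9047 − 305.0 = 97.303.
Gain = 97.303 / 217.527 = 0.4473 → 0.447.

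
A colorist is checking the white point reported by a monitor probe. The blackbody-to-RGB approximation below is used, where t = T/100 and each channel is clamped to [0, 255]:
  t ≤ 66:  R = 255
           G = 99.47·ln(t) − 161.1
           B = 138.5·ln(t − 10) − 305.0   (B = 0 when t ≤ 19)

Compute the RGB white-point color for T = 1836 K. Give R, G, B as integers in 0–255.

t = 1836/100 = 18.36; the t ≤ 66 branch applies.
R = 255 by definition for t ≤ 66.
G = 99.47·ln 18.36 − 161.1 = 99.47·2.9102 − 161.1 = 128.375.
t = 18.36 ≤ 19, so B = 0.
Rounded: (255, 128, 0).

R=255, G=128, B=0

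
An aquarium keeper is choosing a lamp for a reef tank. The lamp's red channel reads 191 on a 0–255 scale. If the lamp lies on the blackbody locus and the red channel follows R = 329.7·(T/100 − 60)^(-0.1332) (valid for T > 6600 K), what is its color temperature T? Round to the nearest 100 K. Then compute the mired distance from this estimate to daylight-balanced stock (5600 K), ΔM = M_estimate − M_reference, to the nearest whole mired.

(t − 60)^(-0.1332) = 191/329.7 = 0.57931.
t − 60 = 0.57931^(1/-0.1332) = 0.57931^(-7.508) = 60.245, so t = 120.245.
T = 100·t = 12025 K → 12000 K to the nearest 100 K.
M_estimate = 10⁶/12000 = 83.33; M_reference = 10⁶/5600 = 178.57.
ΔM = 83.33 − 178.57 = -95.24 → -95 mireds.

-95 mireds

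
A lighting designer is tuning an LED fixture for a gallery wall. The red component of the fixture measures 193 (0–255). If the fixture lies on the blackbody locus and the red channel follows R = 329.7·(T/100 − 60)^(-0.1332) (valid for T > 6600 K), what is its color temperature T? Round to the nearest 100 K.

11600 K

(t − 60)^(-0.1332) = 193/329.7 = 0.58538.
t − 60 = 0.58538^(1/-0.1332) = 0.58538^(-7.508) = 55.713, so t = 115.713.
T = 100·t = 11571 K → 11600 K to the nearest 100 K.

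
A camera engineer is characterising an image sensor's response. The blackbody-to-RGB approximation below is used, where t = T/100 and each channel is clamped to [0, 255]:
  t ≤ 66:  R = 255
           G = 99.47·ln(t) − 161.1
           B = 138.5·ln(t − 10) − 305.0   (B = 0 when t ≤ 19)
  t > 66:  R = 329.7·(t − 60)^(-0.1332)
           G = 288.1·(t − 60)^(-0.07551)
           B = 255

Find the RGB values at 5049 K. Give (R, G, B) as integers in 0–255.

t = 5049/100 = 50.49; the t ≤ 66 branch applies.
R = 255 by definition for t ≤ 66.
G = 99.47·ln 50.49 − 161.1 = 99.47·3.9218 − 161.1 = 228.999.
B = 138.5·ln(50.49 − 10) − 305.0 = 138.5·ln 40.49 − 305.0 = 138.5·3.7011 − 305.0 = 207.596.
Rounded: (255, 229, 208).

(255, 229, 208)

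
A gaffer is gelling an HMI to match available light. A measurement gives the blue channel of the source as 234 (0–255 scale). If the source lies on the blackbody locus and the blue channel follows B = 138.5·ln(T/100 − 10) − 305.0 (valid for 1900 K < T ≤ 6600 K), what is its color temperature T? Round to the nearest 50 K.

ln(t − 10) = (234 + 305.0) / 138.5 = 3.8917.
t − 10 = e^3.8917 = 48.994, so t = 58.994.
T = 100·t = 5899 K → 5900 K to the nearest 50 K.

5900 K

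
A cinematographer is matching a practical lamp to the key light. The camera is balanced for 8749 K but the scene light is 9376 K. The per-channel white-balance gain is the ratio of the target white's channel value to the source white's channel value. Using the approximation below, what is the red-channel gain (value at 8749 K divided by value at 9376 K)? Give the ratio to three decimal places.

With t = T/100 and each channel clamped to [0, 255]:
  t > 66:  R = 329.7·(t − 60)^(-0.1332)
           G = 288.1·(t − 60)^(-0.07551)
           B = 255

1.028

At 9376 K (t = 93.76):
  R = 329.7·(93.76 − 60)^(-0.1332) = 329.7·33.76^(-0.1332) = 329.7·0.62577 = 206.317.
At 8749 K (t = 87.49):
  R = 329.7·(87.49 − 60)^(-0.1332) = 329.7·27.49^(-0.1332) = 329.7·0.64313 = 212.042.
Gain = 212.042 / 206.317 = 1.0277 → 1.028.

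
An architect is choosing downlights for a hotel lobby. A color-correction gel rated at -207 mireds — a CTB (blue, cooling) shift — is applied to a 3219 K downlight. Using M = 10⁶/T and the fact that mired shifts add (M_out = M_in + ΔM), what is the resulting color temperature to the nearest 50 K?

M_in = 10⁶/3219 = 310.66 mireds.
M_out = 310.66 + (-207) = 103.66 mireds.
T_out = 10⁶/103.66 = 9647.3 K → 9650 K.

9650 K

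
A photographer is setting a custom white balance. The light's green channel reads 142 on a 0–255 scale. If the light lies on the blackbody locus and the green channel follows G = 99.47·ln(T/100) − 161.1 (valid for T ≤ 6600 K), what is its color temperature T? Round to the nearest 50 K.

2100 K

ln t = (142 + 161.1) / 99.47 = 3.0471.
t = e^3.0471 = 21.055.
T = 100·t = 2106 K → 2100 K to the nearest 50 K.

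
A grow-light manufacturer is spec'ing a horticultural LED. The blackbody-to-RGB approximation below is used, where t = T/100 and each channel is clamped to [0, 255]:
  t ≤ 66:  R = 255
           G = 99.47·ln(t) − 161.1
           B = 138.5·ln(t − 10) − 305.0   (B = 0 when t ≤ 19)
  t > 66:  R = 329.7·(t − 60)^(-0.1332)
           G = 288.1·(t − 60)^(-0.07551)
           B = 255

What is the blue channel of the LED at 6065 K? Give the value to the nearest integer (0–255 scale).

t = 6065/100 = 60.65; the t ≤ 66 branch applies.
B = 138.5·ln(60.65 − 10) − 305.0 = 138.5·ln 50.65 − 305.0 = 138.5·3.9249 − 305.0 = 238.604.
Rounded: 239.

239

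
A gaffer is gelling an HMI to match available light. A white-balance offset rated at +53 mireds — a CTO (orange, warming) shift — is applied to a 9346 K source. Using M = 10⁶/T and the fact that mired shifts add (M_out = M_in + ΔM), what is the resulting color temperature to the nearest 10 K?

M_in = 10⁶/9346 = 107.00 mireds.
M_out = 107.00 + (+53) = 160.00 mireds.
T_out = 10⁶/160.00 = 6250.1 K → 6250 K.

6250 K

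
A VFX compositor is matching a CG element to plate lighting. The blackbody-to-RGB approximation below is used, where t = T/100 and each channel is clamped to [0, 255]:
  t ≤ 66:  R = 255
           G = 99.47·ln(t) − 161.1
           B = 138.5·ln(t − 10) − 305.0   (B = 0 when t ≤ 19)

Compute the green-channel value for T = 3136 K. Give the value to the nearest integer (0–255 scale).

t = 3136/100 = 31.36; the t ≤ 66 branch applies.
G = 99.47·ln 31.36 − 161.1 = 99.47·3.4455 − 161.1 = 181.627.
Rounded: 182.

182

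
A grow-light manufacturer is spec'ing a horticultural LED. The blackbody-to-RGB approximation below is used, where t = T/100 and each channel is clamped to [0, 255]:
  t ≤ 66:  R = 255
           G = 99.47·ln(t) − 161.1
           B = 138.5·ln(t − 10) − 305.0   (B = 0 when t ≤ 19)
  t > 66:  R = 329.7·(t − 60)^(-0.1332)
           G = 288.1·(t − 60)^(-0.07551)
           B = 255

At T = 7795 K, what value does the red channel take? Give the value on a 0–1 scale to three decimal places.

t = 7795/100 = 77.95; the t > 66 branch applies.
R = 329.7·(77.95 − 60)^(-0.1332) = 329.7·17.95^(-0.1332) = 329.7·0.68070 = 224.428.
On a 0–1 scale: 224.428/255 = 0.8801 → 0.880.

0.880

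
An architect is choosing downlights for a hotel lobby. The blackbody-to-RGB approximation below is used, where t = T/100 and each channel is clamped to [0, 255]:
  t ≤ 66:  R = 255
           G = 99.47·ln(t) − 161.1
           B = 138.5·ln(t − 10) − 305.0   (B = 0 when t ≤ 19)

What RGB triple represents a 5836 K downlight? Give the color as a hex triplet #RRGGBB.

t = 5836/100 = 58.36; the t ≤ 66 branch applies.
R = 255 by definition for t ≤ 66.
G = 99.47·ln 58.36 − 161.1 = 99.47·4.0666 − 161.1 = 243.408.
B = 138.5·ln(58.36 − 10) − 305.0 = 138.5·ln 48.36 − 305.0 = 138.5·3.8787 − 305.0 = 232.196.
Rounded: (255, 243, 232).
In hex: #FFF3E8.

#FFF3E8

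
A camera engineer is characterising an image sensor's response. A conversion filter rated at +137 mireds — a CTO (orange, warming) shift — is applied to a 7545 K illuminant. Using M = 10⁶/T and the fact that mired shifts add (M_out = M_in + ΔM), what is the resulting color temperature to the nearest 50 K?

M_in = 10⁶/7545 = 132.54 mireds.
M_out = 132.54 + (+137) = 269.54 mireds.
T_out = 10⁶/269.54 = 3710.1 K → 3700 K.

3700 K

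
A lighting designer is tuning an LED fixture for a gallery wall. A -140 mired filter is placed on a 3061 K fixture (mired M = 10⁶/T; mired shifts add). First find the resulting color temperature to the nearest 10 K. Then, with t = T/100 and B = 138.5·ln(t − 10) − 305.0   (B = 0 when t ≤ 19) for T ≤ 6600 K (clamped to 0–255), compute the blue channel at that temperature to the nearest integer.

M_in = 10⁶/3061 = 326.69; M_out = 326.69 + (-140) = 186.69.
T_out = 10⁶/186.69 = 5356.5 K → 5360 K; t = 53.6.
B = 138.5·ln(53.6 − 10) − 305.0 = 138.5·ln 43.6 − 305.0 = 138.5·3.7751 − 305.0 = 217.845.
Rounded: 218.

218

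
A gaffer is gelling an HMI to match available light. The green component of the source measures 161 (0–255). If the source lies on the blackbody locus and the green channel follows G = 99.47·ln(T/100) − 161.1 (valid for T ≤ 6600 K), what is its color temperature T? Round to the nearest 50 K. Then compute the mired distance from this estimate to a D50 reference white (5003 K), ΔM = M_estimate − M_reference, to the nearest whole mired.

+192 mireds

ln t = (161 + 161.1) / 99.47 = 3.2382.
t = e^3.2382 = 25.487.
T = 100·t = 2549 K → 2550 K to the nearest 50 K.
M_estimate = 10⁶/2550 = 392.16; M_reference = 10⁶/5003 = 199.88.
ΔM = 392.16 − 199.88 = 192.28 → +192 mireds.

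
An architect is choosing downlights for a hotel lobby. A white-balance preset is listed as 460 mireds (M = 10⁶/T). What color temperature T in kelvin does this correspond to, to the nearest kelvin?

T = 10⁶ / 460 = 2173.91 K → 2174 K.

2174 K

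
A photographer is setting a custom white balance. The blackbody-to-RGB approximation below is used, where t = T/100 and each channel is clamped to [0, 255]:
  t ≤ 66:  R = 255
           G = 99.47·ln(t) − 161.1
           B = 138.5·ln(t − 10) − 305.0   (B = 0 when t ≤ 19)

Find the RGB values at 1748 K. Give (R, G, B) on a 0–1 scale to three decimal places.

(1.000, 0.484, 0.000)

t = 1748/100 = 17.48; the t ≤ 66 branch applies.
R = 255 by definition for t ≤ 66.
G = 99.47·ln 17.48 − 161.1 = 99.47·2.8611 − 161.1 = 123.489.
t = 17.48 ≤ 19, so B = 0.
Dividing each by 255: (1.0000, 0.4843, 0.0000) → (1.000, 0.484, 0.000).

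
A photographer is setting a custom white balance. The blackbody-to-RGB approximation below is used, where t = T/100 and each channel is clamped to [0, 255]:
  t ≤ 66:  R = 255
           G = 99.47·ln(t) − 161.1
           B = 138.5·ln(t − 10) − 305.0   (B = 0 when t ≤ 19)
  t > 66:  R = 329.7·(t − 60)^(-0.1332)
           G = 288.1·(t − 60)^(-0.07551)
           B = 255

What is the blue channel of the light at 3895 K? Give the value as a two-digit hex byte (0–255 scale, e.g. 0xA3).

t = 3895/100 = 38.95; the t ≤ 66 branch applies.
B = 138.5·ln(38.95 − 10) − 305.0 = 138.5·ln 28.95 − 305.0 = 138.5·3.3656 − 305.0 = 161.131.
Rounded: 161; in hex, 0xA1.

0xA1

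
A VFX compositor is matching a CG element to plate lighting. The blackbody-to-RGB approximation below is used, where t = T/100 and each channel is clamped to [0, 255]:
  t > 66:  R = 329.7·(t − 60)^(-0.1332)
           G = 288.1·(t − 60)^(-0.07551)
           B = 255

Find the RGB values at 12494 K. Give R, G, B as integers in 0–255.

t = 12494/100 = 124.94; the t > 66 branch applies.
R = 329.7·(124.94 − 60)^(-0.1332) = 329.7·64.94^(-0.1332) = 329.7·0.57355 = 189.100.
G = 288.1·(124.94 − 60)^(-0.07551) = 288.1·64.94^(-0.07551) = 288.1·0.72969 = 210.223.
B = 255 by definition for t > 66.
Rounded: (189, 210, 255).

R=189, G=210, B=255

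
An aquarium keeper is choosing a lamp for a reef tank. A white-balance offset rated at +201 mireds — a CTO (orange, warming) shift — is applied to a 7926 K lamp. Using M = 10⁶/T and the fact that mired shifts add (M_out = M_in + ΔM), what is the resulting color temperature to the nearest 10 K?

3060 K

M_in = 10⁶/7926 = 126.17 mireds.
M_out = 126.17 + (+201) = 327.17 mireds.
T_out = 10⁶/327.17 = 3056.5 K → 3060 K.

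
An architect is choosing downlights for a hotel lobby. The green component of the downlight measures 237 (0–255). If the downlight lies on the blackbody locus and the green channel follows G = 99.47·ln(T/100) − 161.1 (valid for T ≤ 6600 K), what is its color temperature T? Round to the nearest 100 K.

5500 K

ln t = (237 + 161.1) / 99.47 = 4.0022.
t = e^4.0022 = 54.719.
T = 100·t = 5472 K → 5500 K to the nearest 100 K.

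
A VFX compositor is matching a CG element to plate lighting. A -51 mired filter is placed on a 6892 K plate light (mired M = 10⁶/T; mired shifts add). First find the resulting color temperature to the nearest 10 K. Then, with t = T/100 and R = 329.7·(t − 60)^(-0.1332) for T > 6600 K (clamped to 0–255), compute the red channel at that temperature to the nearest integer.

M_in = 10⁶/6892 = 145.10; M_out = 145.10 + (-51) = 94.10.
T_out = 10⁶/94.10 = 10627.5 K → 10630 K; t = 106.3.
R = 329.7·(106.3 − 60)^(-0.1332) = 329.7·46.3^(-0.1332) = 329.7·0.59999 = 197.817.
Rounded: 198.

198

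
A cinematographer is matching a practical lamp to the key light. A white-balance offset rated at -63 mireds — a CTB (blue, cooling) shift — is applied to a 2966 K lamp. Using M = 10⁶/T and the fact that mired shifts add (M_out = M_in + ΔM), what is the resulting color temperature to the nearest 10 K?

M_in = 10⁶/2966 = 337.15 mireds.
M_out = 337.15 + (-63) = 274.15 mireds.
T_out = 10⁶/274.15 = 3647.6 K → 3650 K.

3650 K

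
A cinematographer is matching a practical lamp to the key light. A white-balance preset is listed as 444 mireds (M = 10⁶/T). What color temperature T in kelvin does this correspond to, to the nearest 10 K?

T = 10⁶ / 444 = 2252.25 K → 2250 K.

2250 K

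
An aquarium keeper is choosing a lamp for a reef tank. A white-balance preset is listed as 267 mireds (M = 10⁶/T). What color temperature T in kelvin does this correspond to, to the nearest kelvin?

3745 K

T = 10⁶ / 267 = 3745.32 K → 3745 K.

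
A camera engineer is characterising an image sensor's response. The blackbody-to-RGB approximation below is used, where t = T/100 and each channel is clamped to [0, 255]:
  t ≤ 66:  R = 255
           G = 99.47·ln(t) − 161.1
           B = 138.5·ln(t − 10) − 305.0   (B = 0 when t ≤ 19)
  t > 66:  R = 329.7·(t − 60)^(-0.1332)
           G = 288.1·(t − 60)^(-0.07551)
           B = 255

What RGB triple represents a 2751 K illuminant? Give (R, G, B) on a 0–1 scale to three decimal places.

(1.000, 0.661, 0.359)

t = 2751/100 = 27.51; the t ≤ 66 branch applies.
R = 255 by definition for t ≤ 66.
G = 99.47·ln 27.51 − 161.1 = 99.47·3.3145 − 161.1 = 168.598.
B = 138.5·ln(27.51 − 10) − 305.0 = 138.5·ln 17.51 − 305.0 = 138.5·2.8628 − 305.0 = 91.494.
Dividing each by 255: (1.0000, 0.6612, 0.3588) → (1.000, 0.661, 0.359).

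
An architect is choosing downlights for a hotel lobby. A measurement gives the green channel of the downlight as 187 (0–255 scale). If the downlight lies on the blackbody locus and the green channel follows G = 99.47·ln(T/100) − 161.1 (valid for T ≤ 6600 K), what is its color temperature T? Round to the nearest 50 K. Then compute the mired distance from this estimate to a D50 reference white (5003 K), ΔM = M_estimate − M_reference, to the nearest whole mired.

+103 mireds

ln t = (187 + 161.1) / 99.47 = 3.4995.
t = e^3.4995 = 33.100.
T = 100·t = 3310 K → 3300 K to the nearest 50 K.
M_estimate = 10⁶/3300 = 303.03; M_reference = 10⁶/5003 = 199.88.
ΔM = 303.03 − 199.88 = 103.15 → +103 mireds.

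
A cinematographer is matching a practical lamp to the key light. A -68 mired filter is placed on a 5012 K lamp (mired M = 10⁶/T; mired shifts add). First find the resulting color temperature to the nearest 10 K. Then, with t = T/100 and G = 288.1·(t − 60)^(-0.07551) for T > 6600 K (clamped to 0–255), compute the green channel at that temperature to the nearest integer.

M_in = 10⁶/5012 = 199.52; M_out = 199.52 + (-68) = 131.52.
T_out = 10⁶/131.52 = 7603.3 K → 7600 K; t = 76.
G = 288.1·(76 − 60)^(-0.07551) = 288.1·16^(-0.07551) = 288.1·0.81110 = 233.679.
Rounded: 234.

234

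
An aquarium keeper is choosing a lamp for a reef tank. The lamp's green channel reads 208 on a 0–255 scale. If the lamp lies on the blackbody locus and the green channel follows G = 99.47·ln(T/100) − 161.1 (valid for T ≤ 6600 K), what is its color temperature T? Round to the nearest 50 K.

ln t = (208 + 161.1) / 99.47 = 3.7107.
t = e^3.7107 = 40.881.
T = 100·t = 4088 K → 4100 K to the nearest 50 K.

4100 K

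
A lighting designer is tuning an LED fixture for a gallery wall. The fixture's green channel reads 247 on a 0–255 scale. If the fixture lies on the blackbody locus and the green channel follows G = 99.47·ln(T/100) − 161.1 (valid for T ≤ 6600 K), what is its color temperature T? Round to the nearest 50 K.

ln t = (247 + 161.1) / 99.47 = 4.1027.
t = e^4.1027 = 60.506.
T = 100·t = 6051 K → 6050 K to the nearest 50 K.

6050 K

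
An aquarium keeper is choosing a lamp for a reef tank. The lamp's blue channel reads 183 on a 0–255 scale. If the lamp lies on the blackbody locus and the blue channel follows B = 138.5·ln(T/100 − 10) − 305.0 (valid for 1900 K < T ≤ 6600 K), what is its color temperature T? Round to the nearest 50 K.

4400 K

ln(t − 10) = (183 + 305.0) / 138.5 = 3.5235.
t − 10 = e^3.5235 = 33.902, so t = 43.902.
T = 100·t = 4390 K → 4400 K to the nearest 50 K.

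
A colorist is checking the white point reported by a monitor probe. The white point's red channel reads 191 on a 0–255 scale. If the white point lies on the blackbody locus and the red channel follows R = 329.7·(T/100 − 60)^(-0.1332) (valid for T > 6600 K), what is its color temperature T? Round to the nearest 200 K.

(t − 60)^(-0.1332) = 191/329.7 = 0.57931.
t − 60 = 0.57931^(1/-0.1332) = 0.57931^(-7.508) = 60.245, so t = 120.245.
T = 100·t = 12025 K → 12000 K to the nearest 200 K.

12000 K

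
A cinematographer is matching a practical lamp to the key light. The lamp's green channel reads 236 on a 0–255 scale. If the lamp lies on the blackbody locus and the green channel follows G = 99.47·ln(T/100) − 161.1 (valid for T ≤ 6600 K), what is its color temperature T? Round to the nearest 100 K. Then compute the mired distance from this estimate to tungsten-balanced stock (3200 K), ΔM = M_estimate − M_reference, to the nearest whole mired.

ln t = (236 + 161.1) / 99.47 = 3.9922.
t = e^3.9922 = 54.172.
T = 100·t = 5417 K → 5400 K to the nearest 100 K.
M_estimate = 10⁶/5400 = 185.19; M_reference = 10⁶/3200 = 312.50.
ΔM = 185.19 − 312.50 = -127.31 → -127 mireds.

-127 mireds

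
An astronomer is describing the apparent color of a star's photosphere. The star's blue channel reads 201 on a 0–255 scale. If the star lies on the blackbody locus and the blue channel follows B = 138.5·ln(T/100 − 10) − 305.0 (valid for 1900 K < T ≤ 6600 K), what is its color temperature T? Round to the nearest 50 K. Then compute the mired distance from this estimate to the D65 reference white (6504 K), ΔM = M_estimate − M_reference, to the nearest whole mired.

+52 mireds

ln(t − 10) = (201 + 305.0) / 138.5 = 3.6534.
t − 10 = e^3.6534 = 38.607, so t = 48.607.
T = 100·t = 4861 K → 4850 K to the nearest 50 K.
M_estimate = 10⁶/4850 = 206.19; M_reference = 10⁶/6504 = 153.75.
ΔM = 206.19 − 153.75 = 52.43 → +52 mireds.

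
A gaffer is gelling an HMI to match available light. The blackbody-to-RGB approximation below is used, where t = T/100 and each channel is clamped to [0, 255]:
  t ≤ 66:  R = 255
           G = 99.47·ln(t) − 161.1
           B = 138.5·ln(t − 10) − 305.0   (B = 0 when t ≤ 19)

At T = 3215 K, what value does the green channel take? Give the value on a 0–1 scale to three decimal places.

t = 3215/100 = 32.15; the t ≤ 66 branch applies.
G = 99.47·ln 32.15 − 161.1 = 99.47·3.4704 − 161.1 = 184.102.
On a 0–1 scale: 184.102/255 = 0.7220 → 0.722.

0.722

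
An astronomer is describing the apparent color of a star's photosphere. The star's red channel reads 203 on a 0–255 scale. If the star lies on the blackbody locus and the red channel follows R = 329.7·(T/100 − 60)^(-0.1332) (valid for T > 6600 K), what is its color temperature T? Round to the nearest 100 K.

(t − 60)^(-0.1332) = 203/329.7 = 0.61571.
t − 60 = 0.61571^(1/-0.1332) = 0.61571^(-7.508) = 38.129, so t = 98.129.
T = 100·t = 9813 K → 9800 K to the nearest 100 K.

9800 K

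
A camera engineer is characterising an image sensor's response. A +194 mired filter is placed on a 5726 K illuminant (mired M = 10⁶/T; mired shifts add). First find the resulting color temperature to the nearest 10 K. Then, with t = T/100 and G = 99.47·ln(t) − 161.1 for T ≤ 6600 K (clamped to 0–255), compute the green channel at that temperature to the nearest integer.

M_in = 10⁶/5726 = 174.64; M_out = 174.64 + (+194) = 368.64.
T_out = 10⁶/368.64 = 2712.7 K → 2710 K; t = 27.1.
G = 99.47·ln 27.1 − 161.1 = 99.47·3.2995 − 161.1 = 167.105.
Rounded: 167.

167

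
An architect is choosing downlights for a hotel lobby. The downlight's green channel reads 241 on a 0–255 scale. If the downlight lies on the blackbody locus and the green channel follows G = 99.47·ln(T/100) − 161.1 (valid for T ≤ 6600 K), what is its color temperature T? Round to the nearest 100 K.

5700 K

ln t = (241 + 161.1) / 99.47 = 4.0424.
t = e^4.0424 = 56.964.
T = 100·t = 5696 K → 5700 K to the nearest 100 K.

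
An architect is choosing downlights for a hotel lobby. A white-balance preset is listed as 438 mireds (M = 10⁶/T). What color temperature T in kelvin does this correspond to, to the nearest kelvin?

2283 K

T = 10⁶ / 438 = 2283.11 K → 2283 K.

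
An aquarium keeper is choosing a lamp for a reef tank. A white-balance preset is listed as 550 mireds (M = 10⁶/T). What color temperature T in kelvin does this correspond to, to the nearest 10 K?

1820 K

T = 10⁶ / 550 = 1818.18 K → 1820 K.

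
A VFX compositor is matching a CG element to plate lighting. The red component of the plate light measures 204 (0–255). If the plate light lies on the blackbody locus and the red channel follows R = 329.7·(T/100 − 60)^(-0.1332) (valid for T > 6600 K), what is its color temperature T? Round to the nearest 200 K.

9600 K

(t − 60)^(-0.1332) = 204/329.7 = 0.61874.
t − 60 = 0.61874^(1/-0.1332) = 0.61874^(-7.508) = 36.748, so t = 96.748.
T = 100·t = 9675 K → 9600 K to the nearest 200 K.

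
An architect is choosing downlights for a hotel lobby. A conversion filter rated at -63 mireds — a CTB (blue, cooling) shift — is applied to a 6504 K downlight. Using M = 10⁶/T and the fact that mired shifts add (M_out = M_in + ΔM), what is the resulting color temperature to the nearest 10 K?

11020 K

M_in = 10⁶/6504 = 153.75 mireds.
M_out = 153.75 + (-63) = 90.75 mireds.
T_out = 10⁶/90.75 = 11019.1 K → 11020 K.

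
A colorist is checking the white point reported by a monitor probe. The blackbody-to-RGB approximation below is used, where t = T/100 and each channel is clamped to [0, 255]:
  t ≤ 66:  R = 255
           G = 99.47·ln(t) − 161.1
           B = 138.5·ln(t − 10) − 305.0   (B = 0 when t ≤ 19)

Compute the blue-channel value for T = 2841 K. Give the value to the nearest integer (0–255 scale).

t = 2841/100 = 28.41; the t ≤ 66 branch applies.
B = 138.5·ln(28.41 − 10) − 305.0 = 138.5·ln 18.41 − 305.0 = 138.5·2.9129 − 305.0 = 98.436.
Rounded: 98.

98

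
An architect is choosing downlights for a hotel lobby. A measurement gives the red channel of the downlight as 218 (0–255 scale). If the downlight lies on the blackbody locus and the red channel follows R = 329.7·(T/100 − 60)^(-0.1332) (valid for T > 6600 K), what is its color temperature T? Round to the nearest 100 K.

8200 K

(t − 60)^(-0.1332) = 218/329.7 = 0.66121.
t − 60 = 0.66121^(1/-0.1332) = 0.66121^(-7.508) = 22.326, so t = 82.326.
T = 100·t = 8233 K → 8200 K to the nearest 100 K.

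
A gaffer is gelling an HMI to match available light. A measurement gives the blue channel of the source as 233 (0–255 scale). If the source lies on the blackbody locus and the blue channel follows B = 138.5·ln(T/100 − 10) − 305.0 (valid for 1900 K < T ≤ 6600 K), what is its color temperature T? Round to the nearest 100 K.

5900 K

ln(t − 10) = (233 + 305.0) / 138.5 = 3.8845.
t − 10 = e^3.8845 = 48.641, so t = 58.641.
T = 100·t = 5864 K → 5900 K to the nearest 100 K.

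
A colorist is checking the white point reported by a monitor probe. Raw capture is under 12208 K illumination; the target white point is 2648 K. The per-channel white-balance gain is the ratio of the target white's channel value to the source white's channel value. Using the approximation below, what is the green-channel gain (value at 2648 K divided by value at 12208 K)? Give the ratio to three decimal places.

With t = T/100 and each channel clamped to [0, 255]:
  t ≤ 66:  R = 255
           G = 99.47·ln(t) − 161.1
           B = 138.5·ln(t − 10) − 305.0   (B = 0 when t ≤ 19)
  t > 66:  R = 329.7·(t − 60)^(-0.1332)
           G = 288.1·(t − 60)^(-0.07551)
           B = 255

At 12208 K (t = 122.08):
  G = 288.1·(122.08 − 60)^(-0.07551) = 288.1·62.08^(-0.07551) = 288.1·0.73217 = 210.939.
At 2648 K (t = 26.48):
  G = 99.47·ln 26.48 − 161.1 = 99.47·3.2764 − 161.1 = 164.802.
Gain = 164.802 / 210.939 = 0.7813 → 0.781.

0.781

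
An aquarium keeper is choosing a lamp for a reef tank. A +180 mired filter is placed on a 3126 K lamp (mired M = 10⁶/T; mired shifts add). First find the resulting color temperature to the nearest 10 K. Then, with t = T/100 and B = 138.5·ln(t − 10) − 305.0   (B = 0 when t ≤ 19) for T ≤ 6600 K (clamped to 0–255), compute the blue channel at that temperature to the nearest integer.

M_in = 10⁶/3126 = 319.90; M_out = 319.90 + (+180) = 499.90.
T_out = 10⁶/499.90 = 2000.4 K → 2000 K; t = 20.
B = 138.5·ln(20 − 10) − 305.0 = 138.5·ln 10 − 305.0 = 138.5·2.3026 − 305.0 = 13.908.
Rounded: 14.

14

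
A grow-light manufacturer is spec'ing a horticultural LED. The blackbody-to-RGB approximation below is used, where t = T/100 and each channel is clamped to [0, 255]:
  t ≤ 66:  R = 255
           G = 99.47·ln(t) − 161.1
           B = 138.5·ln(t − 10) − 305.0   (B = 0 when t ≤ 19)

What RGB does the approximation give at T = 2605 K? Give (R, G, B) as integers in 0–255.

t = 2605/100 = 26.05; the t ≤ 66 branch applies.
R = 255 by definition for t ≤ 66.
G = 99.47·ln 26.05 − 161.1 = 99.47·3.2600 − 161.1 = 163.174.
B = 138.5·ln(26.05 − 10) − 305.0 = 138.5·ln 16.05 − 305.0 = 138.5·2.7757 − 305.0 = 79.436.
Rounded: (255, 163, 79).

(255, 163, 79)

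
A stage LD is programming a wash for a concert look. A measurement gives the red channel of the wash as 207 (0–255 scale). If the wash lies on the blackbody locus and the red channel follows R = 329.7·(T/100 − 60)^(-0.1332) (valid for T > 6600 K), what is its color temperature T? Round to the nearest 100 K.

(t − 60)^(-0.1332) = 207/329.7 = 0.62784.
t − 60 = 0.62784^(1/-0.1332) = 0.62784^(-7.508) = 32.933, so t = 92.933.
T = 100·t = 9293 K → 9300 K to the nearest 100 K.

9300 K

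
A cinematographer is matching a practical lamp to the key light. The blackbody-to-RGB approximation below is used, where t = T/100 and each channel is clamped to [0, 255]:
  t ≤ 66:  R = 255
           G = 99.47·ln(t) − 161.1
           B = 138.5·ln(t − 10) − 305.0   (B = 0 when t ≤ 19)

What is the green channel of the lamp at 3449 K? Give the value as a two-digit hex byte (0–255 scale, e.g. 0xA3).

0xBF

t = 3449/100 = 34.49; the t ≤ 66 branch applies.
G = 99.47·ln 34.49 − 161.1 = 99.47·3.5407 − 161.1 = 191.090.
Rounded: 191; in hex, 0xBF.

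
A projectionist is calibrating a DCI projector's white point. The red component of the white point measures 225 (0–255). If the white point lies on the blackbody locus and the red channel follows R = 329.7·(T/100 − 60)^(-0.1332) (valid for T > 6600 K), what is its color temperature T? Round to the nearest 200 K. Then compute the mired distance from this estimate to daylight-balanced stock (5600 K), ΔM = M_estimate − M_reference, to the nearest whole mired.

(t − 60)^(-0.1332) = 225/329.7 = 0.68244.
t − 60 = 0.68244^(1/-0.1332) = 0.68244^(-7.508) = 17.610, so t = 77.610.
T = 100·t = 7761 K → 7800 K to the nearest 200 K.
M_estimate = 10⁶/7800 = 128.21; M_reference = 10⁶/5600 = 178.57.
ΔM = 128.21 − 178.57 = -50.37 → -50 mireds.

-50 mireds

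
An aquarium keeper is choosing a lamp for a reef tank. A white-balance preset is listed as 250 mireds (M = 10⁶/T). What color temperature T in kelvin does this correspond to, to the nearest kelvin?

T = 10⁶ / 250 = 4000.00 K → 4000 K.

4000 K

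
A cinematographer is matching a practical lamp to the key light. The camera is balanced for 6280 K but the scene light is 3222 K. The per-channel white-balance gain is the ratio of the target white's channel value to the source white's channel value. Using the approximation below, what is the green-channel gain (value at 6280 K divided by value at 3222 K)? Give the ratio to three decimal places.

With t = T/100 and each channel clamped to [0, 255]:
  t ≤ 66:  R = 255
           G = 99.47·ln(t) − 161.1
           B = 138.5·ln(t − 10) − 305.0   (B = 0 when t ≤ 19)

At 3222 K (t = 32.22):
  G = 99.47·ln 32.22 − 161.1 = 99.47·3.4726 − 161.1 = 184.318.
At 6280 K (t = 62.8):
  G = 99.47·ln 62.8 − 161.1 = 99.47·4.1400 − 161.1 = 250.701.
Gain = 250.701 / 184.318 = 1.3602 → 1.360.

1.360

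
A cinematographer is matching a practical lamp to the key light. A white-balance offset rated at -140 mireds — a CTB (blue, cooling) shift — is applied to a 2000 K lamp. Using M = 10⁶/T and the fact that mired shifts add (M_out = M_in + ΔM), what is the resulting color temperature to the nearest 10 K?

M_in = 10⁶/2000 = 500.00 mireds.
M_out = 500.00 + (-140) = 360.00 mireds.
T_out = 10⁶/360.00 = 2777.8 K → 2780 K.

2780 K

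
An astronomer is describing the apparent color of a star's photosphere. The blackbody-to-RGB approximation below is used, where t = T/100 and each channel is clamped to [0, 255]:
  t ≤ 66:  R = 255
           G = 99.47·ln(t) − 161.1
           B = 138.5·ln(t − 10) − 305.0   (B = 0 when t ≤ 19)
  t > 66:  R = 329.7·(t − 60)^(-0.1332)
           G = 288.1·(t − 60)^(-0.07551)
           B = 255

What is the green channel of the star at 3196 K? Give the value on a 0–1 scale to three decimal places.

t = 3196/100 = 31.96; the t ≤ 66 branch applies.
G = 99.47·ln 31.96 − 161.1 = 99.47·3.4645 − 161.1 = 183.512.
On a 0–1 scale: 183.512/255 = 0.7197 → 0.720.

0.720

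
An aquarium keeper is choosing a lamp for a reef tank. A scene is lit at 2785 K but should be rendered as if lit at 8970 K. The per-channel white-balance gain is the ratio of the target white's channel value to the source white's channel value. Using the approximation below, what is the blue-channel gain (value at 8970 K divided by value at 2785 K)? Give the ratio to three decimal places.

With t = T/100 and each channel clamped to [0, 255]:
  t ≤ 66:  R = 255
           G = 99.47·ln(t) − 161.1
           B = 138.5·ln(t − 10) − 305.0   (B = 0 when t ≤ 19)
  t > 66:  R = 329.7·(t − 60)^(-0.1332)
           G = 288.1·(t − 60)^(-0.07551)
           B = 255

2.708

At 2785 K (t = 27.85):
  B = 138.5·ln(27.85 − 10) − 305.0 = 138.5·ln 17.85 − 305.0 = 138.5·2.8820 − 305.0 = 94.157.
At 8970 K (t = 89.7):
  B = 255 by definition for t > 66.
Gain = 255.000 / 94.157 = 2.7082 → 2.708.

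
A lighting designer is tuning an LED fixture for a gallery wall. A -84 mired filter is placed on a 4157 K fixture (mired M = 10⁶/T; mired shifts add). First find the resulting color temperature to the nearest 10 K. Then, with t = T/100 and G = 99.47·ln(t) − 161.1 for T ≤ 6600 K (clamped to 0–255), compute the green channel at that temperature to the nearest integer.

M_in = 10⁶/4157 = 240.56; M_out = 240.56 + (-84) = 156.56.
T_out = 10⁶/156.56 = 6387.4 K → 6390 K; t = 63.9.
G = 99.47·ln 63.9 − 161.1 = 99.47·4.1573 − 161.1 = 252.429.
Rounded: 252.

252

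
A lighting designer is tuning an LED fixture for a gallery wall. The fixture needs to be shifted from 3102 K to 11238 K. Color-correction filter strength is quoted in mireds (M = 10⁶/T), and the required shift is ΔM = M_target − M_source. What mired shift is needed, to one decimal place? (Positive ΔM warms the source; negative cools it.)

-233.4 mireds

M_source = 10⁶/3102 = 322.373; M_target = 10⁶/11238 = 88.984.
ΔM = 88.984 − 322.373 = -233.389 → -233.4 mireds, a cooling shift.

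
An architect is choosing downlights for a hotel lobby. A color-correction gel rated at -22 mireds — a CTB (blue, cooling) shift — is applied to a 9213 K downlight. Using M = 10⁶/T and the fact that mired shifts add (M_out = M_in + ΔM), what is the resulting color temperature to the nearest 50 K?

11550 K

M_in = 10⁶/9213 = 108.54 mireds.
M_out = 108.54 + (-22) = 86.54 mireds.
T_out = 10⁶/86.54 = 11555.0 K → 11550 K.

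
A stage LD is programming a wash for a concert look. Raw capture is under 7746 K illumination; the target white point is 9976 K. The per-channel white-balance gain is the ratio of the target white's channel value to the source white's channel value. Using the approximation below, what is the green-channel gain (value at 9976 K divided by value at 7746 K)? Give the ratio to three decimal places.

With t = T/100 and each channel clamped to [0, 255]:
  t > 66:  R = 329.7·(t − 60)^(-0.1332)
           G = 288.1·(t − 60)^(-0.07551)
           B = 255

At 7746 K (t = 77.46):
  G = 288.1·(77.46 − 60)^(-0.07551) = 288.1·17.46^(-0.07551) = 288.1·0.80577 = 232.143.
At 9976 K (t = 99.76):
  G = 288.1·(99.76 − 60)^(-0.07551) = 288.1·39.76^(-0.07551) = 288.1·0.75723 = 218.157.
Gain = 218.157 / 232.143 = 0.9398 → 0.940.

0.940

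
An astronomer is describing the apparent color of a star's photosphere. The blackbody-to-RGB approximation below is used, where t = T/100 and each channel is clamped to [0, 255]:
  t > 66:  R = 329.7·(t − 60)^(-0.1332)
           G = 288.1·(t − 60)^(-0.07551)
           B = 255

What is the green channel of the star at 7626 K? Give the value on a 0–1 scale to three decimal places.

t = 7626/100 = 76.26; the t > 66 branch applies.
G = 288.1·(76.26 − 60)^(-0.07551) = 288.1·16.26^(-0.07551) = 288.1·0.81012 = 233.395.
On a 0–1 scale: 233.395/255 = 0.9153 → 0.915.

0.915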